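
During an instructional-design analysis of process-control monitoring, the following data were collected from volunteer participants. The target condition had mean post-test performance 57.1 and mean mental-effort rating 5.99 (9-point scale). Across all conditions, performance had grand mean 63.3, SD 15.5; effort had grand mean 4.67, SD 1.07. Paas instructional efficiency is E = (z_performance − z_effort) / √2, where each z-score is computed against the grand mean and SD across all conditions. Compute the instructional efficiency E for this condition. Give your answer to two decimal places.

-1.16

z_performance = (57.1 − 63.3) / 15.5 = -6.2000 / 15.5 = -0.4000.
z_effort = (5.99 − 4.67) / 1.07 = 1.3200 / 1.07 = 1.2336.
z_P − z_E = -0.4000 − 1.2336 = -1.6336.
E = -1.6336 / √2 = -1.6336 / 1.41421 = -1.1551 ≈ -1.16.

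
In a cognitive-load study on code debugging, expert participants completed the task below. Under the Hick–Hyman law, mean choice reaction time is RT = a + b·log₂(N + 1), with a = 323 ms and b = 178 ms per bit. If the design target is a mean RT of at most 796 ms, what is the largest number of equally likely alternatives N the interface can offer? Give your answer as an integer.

Set 323 + 178·log₂(N + 1) ≤ 796.
log₂(N + 1) ≤ (796 − 323) / 178 = 2.6573.
N + 1 ≤ 2^2.6573 = 6.3085.
N ≤ 5.3085, so the largest integer N is 5.

5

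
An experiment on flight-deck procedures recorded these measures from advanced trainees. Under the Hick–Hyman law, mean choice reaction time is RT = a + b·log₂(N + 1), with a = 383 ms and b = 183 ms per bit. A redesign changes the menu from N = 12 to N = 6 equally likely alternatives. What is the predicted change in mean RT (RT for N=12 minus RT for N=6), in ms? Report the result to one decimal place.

163.4

RT(12) = 383 + 183·log₂(13) = 383 + 183·3.7004 = 1060.1732 ms.
RT(6) = 383 + 183·log₂(7) = 383 + 183·2.8074 = 896.7542 ms.
Difference = 1060.1732 − 896.7542 = 163.4190 ≈ 163.4 ms.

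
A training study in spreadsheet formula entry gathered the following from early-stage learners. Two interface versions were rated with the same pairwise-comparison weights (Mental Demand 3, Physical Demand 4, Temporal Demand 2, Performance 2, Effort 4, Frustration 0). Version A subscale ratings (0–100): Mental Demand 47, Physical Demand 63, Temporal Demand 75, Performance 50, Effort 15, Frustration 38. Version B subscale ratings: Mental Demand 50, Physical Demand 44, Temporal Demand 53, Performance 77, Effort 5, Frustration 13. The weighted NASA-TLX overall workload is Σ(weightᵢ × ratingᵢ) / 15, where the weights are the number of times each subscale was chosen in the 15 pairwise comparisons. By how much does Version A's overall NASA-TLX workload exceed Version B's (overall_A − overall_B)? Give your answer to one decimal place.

6.5

Version A weighted sum = 3·47 + 4·63 + 2·75 + 2·50 + 4·15 + 0·38 = 141 + 252 + 150 + 100 + 60 + 0 = 703; overall_A = 703/15 = 46.8667.
Version B weighted sum = 3·50 + 4·44 + 2·53 + 2·77 + 4·5 + 0·13 = 150 + 176 + 106 + 154 + 20 + 0 = 606; overall_B = 606/15 = 40.4000.
Difference = 46.8667 − 40.4000 = 6.4667 ≈ 6.5.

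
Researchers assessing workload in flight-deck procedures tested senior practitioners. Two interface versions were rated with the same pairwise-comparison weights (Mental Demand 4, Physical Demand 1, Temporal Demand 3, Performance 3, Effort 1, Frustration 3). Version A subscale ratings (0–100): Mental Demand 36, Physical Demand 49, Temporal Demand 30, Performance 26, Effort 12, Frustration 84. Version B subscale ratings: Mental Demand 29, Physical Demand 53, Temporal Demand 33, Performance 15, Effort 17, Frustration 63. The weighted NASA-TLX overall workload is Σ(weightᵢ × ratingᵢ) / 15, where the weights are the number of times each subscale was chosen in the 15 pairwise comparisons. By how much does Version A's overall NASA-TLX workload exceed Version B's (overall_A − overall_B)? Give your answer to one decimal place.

Version A weighted sum = 4·36 + 1·49 + 3·30 + 3·26 + 1·12 + 3·84 = 144 + 49 + 90 + 78 + 12 + 252 = 625; overall_A = 625/15 = 41.6667.
Version B weighted sum = 4·29 + 1·53 + 3·33 + 3·15 + 1·17 + 3·63 = 116 + 53 + 99 + 45 + 17 + 189 = 519; overall_B = 519/15 = 34.6000.
Difference = 41.6667 − 34.6000 = 7.0667 ≈ 7.1.

7.1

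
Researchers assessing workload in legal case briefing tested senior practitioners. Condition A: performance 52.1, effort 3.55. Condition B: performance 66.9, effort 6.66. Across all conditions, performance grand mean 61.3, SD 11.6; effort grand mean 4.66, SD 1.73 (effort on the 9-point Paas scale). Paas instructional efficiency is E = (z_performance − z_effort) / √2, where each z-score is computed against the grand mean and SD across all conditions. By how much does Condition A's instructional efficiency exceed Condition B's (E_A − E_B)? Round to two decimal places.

Condition A: z_P = (52.1 − 61.3)/11.6 = -0.7931; z_E = (3.55 − 4.66)/1.73 = -0.6416; E_A = (-0.7931 − (-0.6416))/√2 = -0.1071.
Condition B: z_P = (66.9 − 61.3)/11.6 = 0.4828; z_E = (6.66 − 4.66)/1.73 = 1.1561; E_B = (0.4828 − 1.1561)/√2 = -0.4761.
E_A − E_B = -0.1071 − (-0.4761) = 0.3690 ≈ 0.37.

0.37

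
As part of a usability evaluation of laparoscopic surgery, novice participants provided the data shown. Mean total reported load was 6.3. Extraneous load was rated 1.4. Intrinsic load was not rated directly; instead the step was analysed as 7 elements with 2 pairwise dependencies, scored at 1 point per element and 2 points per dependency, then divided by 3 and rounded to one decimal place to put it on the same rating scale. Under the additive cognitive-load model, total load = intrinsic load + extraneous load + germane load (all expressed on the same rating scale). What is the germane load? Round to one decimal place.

1.2

Intrinsic (element-interactivity): (7 × 1 + 2 × 2) / 3 = 11 / 3 = 3.6667 → 3.7.
germane load = total − intrinsic − extraneous
             = 6.3 − 3.7 − 1.4 = 1.2.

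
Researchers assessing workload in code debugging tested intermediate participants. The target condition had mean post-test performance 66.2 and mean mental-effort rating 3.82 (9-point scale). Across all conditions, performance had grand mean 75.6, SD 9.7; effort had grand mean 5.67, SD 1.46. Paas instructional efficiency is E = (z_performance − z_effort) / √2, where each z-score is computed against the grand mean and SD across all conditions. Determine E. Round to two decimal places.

0.21

z_performance = (66.2 − 75.6) / 9.7 = -9.4000 / 9.7 = -0.9691.
z_effort = (3.82 − 5.67) / 1.46 = -1.8500 / 1.46 = -1.2671.
z_P − z_E = -0.9691 − (-1.2671) = 0.2980.
E = 0.2980 / √2 = 0.2980 / 1.41421 = 0.2107 ≈ 0.21.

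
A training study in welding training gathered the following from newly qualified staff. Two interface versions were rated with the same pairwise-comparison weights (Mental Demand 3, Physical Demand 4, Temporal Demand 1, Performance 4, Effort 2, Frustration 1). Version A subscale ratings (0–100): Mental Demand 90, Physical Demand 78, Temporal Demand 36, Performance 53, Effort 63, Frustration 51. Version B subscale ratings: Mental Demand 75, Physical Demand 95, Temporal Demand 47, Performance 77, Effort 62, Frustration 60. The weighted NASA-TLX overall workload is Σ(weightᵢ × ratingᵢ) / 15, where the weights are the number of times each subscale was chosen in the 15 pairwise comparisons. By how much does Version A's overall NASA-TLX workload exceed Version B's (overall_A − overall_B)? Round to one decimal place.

Version A weighted sum = 3·90 + 4·78 + 1·36 + 4·53 + 2·63 + 1·51 = 270 + 312 + 36 + 212 + 126 + 51 = 1007; overall_A = 1007/15 = 67.1333.
Version B weighted sum = 3·75 + 4·95 + 1·47 + 4·77 + 2·62 + 1·60 = 225 + 380 + 47 + 308 + 124 + 60 = 1144; overall_B = 1144/15 = 76.2667.
Difference = 67.1333 − 76.2667 = -9.1334 ≈ -9.1.

-9.1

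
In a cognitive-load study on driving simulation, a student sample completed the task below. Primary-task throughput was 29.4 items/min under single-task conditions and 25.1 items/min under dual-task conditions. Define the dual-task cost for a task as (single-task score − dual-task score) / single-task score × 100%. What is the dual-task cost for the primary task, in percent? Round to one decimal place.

14.6

Cost = (29.4 − 25.1) / 29.4 × 100%
     = 4.3000 / 29.4 × 100% = 14.6259%.
≈ 14.6%.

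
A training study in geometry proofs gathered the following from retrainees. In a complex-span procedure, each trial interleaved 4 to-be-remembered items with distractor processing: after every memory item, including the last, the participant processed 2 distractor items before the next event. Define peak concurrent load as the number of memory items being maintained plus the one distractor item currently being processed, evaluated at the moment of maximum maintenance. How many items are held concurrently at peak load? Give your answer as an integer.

5

Maintenance is greatest during the distractor(s) after memory item 4: all 4 memory items are being held.
One distractor item is concurrently being processed.
Peak concurrent load = 4 + 1 = 5 items.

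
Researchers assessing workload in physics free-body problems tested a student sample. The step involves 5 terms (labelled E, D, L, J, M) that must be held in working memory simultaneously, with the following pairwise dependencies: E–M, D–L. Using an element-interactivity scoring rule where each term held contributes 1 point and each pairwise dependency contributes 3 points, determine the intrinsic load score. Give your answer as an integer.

11

Count of terms held simultaneously: 5.
Count of pairwise dependencies listed: 2.
Element contribution: 5 × 1 = 5.
Interaction contribution: 2 × 3 = 6.
Intrinsic load = 5 + 6 = 11.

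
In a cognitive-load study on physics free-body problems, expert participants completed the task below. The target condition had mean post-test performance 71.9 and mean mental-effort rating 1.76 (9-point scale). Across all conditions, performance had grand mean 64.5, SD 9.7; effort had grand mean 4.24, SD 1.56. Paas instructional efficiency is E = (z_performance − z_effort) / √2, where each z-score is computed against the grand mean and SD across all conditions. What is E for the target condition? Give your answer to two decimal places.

1.66

z_performance = (71.9 − 64.5) / 9.7 = 7.4000 / 9.7 = 0.7629.
z_effort = (1.76 − 4.24) / 1.56 = -2.4800 / 1.56 = -1.5897.
z_P − z_E = 0.7629 − (-1.5897) = 2.3526.
E = 2.3526 / √2 = 2.3526 / 1.41421 = 1.6635 ≈ 1.66.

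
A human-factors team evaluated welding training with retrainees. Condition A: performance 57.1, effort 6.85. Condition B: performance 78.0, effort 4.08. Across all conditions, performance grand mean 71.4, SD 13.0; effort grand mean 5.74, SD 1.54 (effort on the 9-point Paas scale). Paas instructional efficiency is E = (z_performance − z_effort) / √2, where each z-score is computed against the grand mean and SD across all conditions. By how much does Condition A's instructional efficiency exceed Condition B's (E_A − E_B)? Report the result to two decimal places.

Condition A: z_P = (57.1 − 71.4)/13.0 = -1.1000; z_E = (6.85 − 5.74)/1.54 = 0.7208; E_A = (-1.1000 − 0.7208)/√2 = -1.2875.
Condition B: z_P = (78.0 − 71.4)/13.0 = 0.5077; z_E = (4.08 − 5.74)/1.54 = -1.0779; E_B = (0.5077 − (-1.0779))/√2 = 1.1212.
E_A − E_B = -1.2875 − 1.1212 = -2.4087 ≈ -2.41.

-2.41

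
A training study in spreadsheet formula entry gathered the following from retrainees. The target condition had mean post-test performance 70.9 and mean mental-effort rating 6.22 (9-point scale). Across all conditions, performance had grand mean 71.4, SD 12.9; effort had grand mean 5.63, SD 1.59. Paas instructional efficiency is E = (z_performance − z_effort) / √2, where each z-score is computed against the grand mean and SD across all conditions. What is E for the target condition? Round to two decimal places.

z_performance = (70.9 − 71.4) / 12.9 = -0.5000 / 12.9 = -0.0388.
z_effort = (6.22 − 5.63) / 1.59 = 0.5900 / 1.59 = 0.3711.
z_P − z_E = -0.0388 − 0.3711 = -0.4099.
E = -0.4099 / √2 = -0.4099 / 1.41421 = -0.2898 ≈ -0.29.

-0.29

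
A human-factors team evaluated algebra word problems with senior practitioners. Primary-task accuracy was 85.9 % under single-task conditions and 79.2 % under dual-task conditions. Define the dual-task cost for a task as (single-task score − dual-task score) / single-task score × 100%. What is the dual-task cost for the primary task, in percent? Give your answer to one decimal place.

Cost = (85.9 − 79.2) / 85.9 × 100%
     = 6.7000 / 85.9 × 100% = 7.7998%.
≈ 7.8%.

7.8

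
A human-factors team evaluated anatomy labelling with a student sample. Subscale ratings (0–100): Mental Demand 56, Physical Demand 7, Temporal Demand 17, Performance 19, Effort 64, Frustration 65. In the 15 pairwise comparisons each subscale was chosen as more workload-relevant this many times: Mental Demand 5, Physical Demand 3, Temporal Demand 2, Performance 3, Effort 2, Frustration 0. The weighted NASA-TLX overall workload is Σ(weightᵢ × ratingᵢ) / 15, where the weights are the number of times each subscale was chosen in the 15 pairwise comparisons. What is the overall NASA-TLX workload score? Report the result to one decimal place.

34.7

The tallies are the weights (they sum to 15).
Weighted sum = 5·56 + 3·7 + 2·17 + 3·19 + 2·64 + 0·65
            = 280 + 21 + 34 + 57 + 128 + 0 = 520.
Overall workload = 520 / 15 = 34.6667 ≈ 34.7.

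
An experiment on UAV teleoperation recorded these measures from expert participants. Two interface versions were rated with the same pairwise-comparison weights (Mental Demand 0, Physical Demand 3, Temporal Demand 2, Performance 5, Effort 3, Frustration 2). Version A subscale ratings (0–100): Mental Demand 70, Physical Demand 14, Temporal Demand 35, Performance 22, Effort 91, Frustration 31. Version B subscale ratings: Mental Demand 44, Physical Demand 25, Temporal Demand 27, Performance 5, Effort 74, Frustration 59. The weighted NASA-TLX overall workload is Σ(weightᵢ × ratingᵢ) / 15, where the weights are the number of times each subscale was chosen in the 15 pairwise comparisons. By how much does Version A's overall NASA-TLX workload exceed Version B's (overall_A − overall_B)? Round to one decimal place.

Version A weighted sum = 0·70 + 3·14 + 2·35 + 5·22 + 3·91 + 2·31 = 0 + 42 + 70 + 110 + 273 + 62 = 557; overall_A = 557/15 = 37.1333.
Version B weighted sum = 0·44 + 3·25 + 2·27 + 5·5 + 3·74 + 2·59 = 0 + 75 + 54 + 25 + 222 + 118 = 494; overall_B = 494/15 = 32.9333.
Difference = 37.1333 − 32.9333 = 4.2000 ≈ 4.2.

4.2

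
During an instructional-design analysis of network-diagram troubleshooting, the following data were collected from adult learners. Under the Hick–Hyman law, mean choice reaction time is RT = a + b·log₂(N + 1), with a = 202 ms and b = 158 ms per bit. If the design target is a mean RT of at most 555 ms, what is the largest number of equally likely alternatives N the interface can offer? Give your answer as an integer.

3

Set 202 + 158·log₂(N + 1) ≤ 555.
log₂(N + 1) ≤ (555 − 202) / 158 = 2.2342.
N + 1 ≤ 2^2.2342 = 4.7050.
N ≤ 3.7050, so the largest integer N is 3.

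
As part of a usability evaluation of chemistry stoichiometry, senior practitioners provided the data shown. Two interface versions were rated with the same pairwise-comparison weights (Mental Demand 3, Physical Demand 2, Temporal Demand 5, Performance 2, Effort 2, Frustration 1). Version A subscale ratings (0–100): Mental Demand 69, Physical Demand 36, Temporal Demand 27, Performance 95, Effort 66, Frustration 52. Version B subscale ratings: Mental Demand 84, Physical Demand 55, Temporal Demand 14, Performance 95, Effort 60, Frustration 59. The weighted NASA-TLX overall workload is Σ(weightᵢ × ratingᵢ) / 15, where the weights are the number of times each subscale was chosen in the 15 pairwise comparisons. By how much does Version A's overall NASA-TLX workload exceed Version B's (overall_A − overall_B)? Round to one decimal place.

Version A weighted sum = 3·69 + 2·36 + 5·27 + 2·95 + 2·66 + 1·52 = 207 + 72 + 135 + 190 + 132 + 52 = 788; overall_A = 788/15 = 52.5333.
Version B weighted sum = 3·84 + 2·55 + 5·14 + 2·95 + 2·60 + 1·59 = 252 + 110 + 70 + 190 + 120 + 59 = 801; overall_B = 801/15 = 53.4000.
Difference = 52.5333 − 53.4000 = -0.8667 ≈ -0.9.

-0.9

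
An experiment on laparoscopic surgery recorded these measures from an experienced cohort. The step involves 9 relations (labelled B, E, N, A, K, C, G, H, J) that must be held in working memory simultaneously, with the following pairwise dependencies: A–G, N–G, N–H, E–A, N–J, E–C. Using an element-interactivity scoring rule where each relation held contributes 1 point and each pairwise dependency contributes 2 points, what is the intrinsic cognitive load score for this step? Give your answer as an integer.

21

Count of relations held simultaneously: 9.
Count of pairwise dependencies listed: 6.
Element contribution: 9 × 1 = 9.
Interaction contribution: 6 × 2 = 12.
Intrinsic load = 9 + 12 = 21.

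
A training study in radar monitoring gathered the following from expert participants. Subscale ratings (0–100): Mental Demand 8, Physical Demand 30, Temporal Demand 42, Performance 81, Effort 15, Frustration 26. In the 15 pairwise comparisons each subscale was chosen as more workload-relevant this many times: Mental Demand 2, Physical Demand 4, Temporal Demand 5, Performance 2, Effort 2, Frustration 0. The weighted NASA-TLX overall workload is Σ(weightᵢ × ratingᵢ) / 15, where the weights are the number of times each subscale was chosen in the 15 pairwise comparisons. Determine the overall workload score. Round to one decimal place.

The tallies are the weights (they sum to 15).
Weighted sum = 2·8 + 4·30 + 5·42 + 2·81 + 2·15 + 0·26
            = 16 + 120 + 210 + 162 + 30 + 0 = 538.
Overall workload = 538 / 15 = 35.8667 ≈ 35.9.

35.9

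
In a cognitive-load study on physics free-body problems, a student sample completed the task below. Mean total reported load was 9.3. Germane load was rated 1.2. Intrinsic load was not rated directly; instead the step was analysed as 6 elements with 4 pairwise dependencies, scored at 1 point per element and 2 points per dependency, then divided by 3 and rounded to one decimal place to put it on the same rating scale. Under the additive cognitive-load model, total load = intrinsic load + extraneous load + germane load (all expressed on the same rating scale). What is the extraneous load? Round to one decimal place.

3.4

Intrinsic (element-interactivity): (6 × 1 + 4 × 2) / 3 = 14 / 3 = 4.6667 → 4.7.
extraneous load = total − intrinsic − germane
             = 9.3 − 4.7 − 1.2 = 3.4.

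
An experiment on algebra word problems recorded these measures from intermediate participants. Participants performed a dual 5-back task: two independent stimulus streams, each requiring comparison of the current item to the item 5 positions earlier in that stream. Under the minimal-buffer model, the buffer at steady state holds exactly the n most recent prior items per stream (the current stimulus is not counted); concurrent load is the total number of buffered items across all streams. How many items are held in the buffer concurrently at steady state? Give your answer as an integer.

10

Each stream's buffer holds its 5 most recent prior items.
Two independent streams: 2 × 5 = 10 buffered items at steady state.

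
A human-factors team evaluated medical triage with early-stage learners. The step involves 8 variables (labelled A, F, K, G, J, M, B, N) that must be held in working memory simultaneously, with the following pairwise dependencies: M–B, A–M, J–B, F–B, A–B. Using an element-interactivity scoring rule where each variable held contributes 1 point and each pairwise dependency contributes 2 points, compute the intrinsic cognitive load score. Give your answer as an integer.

18

Count of variables held simultaneously: 8.
Count of pairwise dependencies listed: 5.
Element contribution: 8 × 1 = 8.
Interaction contribution: 5 × 2 = 10.
Intrinsic load = 8 + 10 = 18.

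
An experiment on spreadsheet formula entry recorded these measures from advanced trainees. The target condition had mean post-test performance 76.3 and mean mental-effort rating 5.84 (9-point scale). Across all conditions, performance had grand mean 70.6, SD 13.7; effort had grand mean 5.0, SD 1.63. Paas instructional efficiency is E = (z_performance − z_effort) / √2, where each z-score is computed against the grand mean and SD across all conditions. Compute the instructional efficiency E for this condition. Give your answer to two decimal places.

z_performance = (76.3 − 70.6) / 13.7 = 5.7000 / 13.7 = 0.4161.
z_effort = (5.84 − 5.0) / 1.63 = 0.8400 / 1.63 = 0.5153.
z_P − z_E = 0.4161 − 0.5153 = -0.0992.
E = -0.0992 / √2 = -0.0992 / 1.41421 = -0.0701 ≈ -0.07.

-0.07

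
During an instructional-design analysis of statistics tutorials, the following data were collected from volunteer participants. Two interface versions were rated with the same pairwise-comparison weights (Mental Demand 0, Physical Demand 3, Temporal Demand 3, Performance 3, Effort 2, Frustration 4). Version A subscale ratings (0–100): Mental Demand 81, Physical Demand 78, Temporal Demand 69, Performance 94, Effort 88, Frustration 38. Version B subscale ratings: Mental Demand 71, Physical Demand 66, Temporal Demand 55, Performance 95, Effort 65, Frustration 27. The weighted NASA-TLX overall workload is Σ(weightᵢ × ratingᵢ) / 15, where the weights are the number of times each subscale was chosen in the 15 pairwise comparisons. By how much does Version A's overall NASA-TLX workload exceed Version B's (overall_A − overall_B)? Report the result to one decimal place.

Version A weighted sum = 0·81 + 3·78 + 3·69 + 3·94 + 2·88 + 4·38 = 0 + 234 + 207 + 282 + 176 + 152 = 1051; overall_A = 1051/15 = 70.0667.
Version B weighted sum = 0·71 + 3·66 + 3·55 + 3·95 + 2·65 + 4·27 = 0 + 198 + 165 + 285 + 130 + 108 = 886; overall_B = 886/15 = 59.0667.
Difference = 70.0667 − 59.0667 = 11.0000 ≈ 11.0.

11.0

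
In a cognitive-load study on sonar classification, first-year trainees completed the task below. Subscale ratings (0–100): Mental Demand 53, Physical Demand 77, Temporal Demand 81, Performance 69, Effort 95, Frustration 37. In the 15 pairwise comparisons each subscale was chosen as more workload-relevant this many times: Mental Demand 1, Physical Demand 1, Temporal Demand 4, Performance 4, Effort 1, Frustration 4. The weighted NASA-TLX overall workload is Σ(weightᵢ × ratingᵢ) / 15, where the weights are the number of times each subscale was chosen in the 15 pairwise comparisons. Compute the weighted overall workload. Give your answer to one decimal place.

The tallies are the weights (they sum to 15).
Weighted sum = 1·53 + 1·77 + 4·81 + 4·69 + 1·95 + 4·37
            = 53 + 77 + 324 + 276 + 95 + 148 = 973.
Overall workload = 973 / 15 = 64.8667 ≈ 64.9.

64.9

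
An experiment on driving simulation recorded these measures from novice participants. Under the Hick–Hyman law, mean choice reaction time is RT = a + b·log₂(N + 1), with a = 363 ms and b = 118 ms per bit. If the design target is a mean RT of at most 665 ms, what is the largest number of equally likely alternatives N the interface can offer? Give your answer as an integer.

4

Set 363 + 118·log₂(N + 1) ≤ 665.
log₂(N + 1) ≤ (665 − 363) / 118 = 2.5593.
N + 1 ≤ 2^2.5593 = 5.8942.
N ≤ 4.8942, so the largest integer N is 4.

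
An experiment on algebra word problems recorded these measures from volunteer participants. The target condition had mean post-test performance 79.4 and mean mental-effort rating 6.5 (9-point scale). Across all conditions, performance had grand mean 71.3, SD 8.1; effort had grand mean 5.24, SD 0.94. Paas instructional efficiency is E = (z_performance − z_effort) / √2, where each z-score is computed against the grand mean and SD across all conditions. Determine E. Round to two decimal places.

-0.24

z_performance = (79.4 − 71.3) / 8.1 = 8.1000 / 8.1 = 1.0000.
z_effort = (6.5 − 5.24) / 0.94 = 1.2600 / 0.94 = 1.3404.
z_P − z_E = 1.0000 − 1.3404 = -0.3404.
E = -0.3404 / √2 = -0.3404 / 1.41421 = -0.2407 ≈ -0.24.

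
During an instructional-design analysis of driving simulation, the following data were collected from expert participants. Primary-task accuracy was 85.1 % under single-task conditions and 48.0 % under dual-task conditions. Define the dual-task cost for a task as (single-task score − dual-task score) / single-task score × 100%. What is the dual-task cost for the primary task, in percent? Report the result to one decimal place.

Cost = (85.1 − 48.0) / 85.1 × 100%
     = 37.1000 / 85.1 × 100% = 43.5958%.
≈ 43.6%.

43.6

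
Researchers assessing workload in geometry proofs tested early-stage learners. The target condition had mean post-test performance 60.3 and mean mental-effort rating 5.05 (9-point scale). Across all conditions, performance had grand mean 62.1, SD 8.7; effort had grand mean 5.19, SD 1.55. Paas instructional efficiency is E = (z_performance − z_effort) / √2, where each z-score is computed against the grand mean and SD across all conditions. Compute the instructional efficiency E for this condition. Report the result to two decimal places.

-0.08

z_performance = (60.3 − 62.1) / 8.7 = -1.8000 / 8.7 = -0.2069.
z_effort = (5.05 − 5.19) / 1.55 = -0.1400 / 1.55 = -0.0903.
z_P − z_E = -0.2069 − (-0.0903) = -0.1166.
E = -0.1166 / √2 = -0.1166 / 1.41421 = -0.0824 ≈ -0.08.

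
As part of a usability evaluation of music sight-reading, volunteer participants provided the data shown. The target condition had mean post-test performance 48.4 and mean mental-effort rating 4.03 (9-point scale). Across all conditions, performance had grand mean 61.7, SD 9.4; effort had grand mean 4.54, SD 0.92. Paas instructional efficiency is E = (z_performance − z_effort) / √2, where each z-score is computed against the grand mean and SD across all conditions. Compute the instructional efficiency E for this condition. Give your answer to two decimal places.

-0.61

z_performance = (48.4 − 61.7) / 9.4 = -13.3000 / 9.4 = -1.4149.
z_effort = (4.03 − 4.54) / 0.92 = -0.5100 / 0.92 = -0.5543.
z_P − z_E = -1.4149 − (-0.5543) = -0.8606.
E = -0.8606 / √2 = -0.8606 / 1.41421 = -0.6085 ≈ -0.61.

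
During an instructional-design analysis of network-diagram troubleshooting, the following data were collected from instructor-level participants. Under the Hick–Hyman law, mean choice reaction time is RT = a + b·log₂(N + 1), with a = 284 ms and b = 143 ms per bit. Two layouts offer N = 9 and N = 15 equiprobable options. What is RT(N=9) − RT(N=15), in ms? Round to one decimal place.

RT(9) = 284 + 143·log₂(10) = 284 + 143·3.3219 = 759.0317 ms.
RT(15) = 284 + 143·log₂(16) = 284 + 143·4.0000 = 856.0000 ms.
Difference = 759.0317 − 856.0000 = -96.9683 ≈ -97.0 ms.

-97.0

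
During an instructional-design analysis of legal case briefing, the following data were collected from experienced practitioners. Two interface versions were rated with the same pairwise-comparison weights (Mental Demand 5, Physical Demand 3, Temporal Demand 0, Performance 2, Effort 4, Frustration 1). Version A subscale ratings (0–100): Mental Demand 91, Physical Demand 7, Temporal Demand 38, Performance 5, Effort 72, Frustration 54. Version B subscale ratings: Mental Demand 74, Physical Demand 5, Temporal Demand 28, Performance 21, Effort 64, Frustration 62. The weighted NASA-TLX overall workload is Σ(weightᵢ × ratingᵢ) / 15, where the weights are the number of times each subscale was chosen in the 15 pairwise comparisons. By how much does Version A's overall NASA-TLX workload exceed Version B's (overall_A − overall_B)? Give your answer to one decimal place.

Version A weighted sum = 5·91 + 3·7 + 0·38 + 2·5 + 4·72 + 1·54 = 455 + 21 + 0 + 10 + 288 + 54 = 828; overall_A = 828/15 = 55.2000.
Version B weighted sum = 5·74 + 3·5 + 0·28 + 2·21 + 4·64 + 1·62 = 370 + 15 + 0 + 42 + 256 + 62 = 745; overall_B = 745/15 = 49.6667.
Difference = 55.2000 − 49.6667 = 5.5333 ≈ 5.5.

5.5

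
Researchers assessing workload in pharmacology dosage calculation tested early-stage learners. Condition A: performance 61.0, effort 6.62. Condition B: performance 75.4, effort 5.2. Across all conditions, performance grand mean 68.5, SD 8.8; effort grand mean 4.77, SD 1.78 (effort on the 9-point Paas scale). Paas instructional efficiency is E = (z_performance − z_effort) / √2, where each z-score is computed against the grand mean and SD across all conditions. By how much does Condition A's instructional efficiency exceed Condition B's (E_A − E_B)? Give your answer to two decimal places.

-1.72

Condition A: z_P = (61.0 − 68.5)/8.8 = -0.8523; z_E = (6.62 − 4.77)/1.78 = 1.0393; E_A = (-0.8523 − 1.0393)/√2 = -1.3376.
Condition B: z_P = (75.4 − 68.5)/8.8 = 0.7841; z_E = (5.2 − 4.77)/1.78 = 0.2416; E_B = (0.7841 − 0.2416)/√2 = 0.3836.
E_A − E_B = -1.3376 − 0.3836 = -1.7212 ≈ -1.72.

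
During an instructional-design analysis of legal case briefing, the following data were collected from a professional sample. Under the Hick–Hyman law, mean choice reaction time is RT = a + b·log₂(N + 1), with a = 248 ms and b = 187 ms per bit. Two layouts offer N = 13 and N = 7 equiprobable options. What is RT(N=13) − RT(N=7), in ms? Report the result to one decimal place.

151.0

RT(13) = 248 + 187·log₂(14) = 248 + 187·3.8074 = 959.9838 ms.
RT(7) = 248 + 187·log₂(8) = 248 + 187·3.0000 = 809.0000 ms.
Difference = 959.9838 − 809.0000 = 150.9838 ≈ 151.0 ms.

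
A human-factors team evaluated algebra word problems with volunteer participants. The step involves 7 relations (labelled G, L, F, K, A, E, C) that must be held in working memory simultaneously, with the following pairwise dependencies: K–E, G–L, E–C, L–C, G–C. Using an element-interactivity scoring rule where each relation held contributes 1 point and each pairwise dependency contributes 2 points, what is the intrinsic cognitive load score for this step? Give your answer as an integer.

Count of relations held simultaneously: 7.
Count of pairwise dependencies listed: 5.
Element contribution: 7 × 1 = 7.
Interaction contribution: 5 × 2 = 10.
Intrinsic load = 7 + 10 = 17.

17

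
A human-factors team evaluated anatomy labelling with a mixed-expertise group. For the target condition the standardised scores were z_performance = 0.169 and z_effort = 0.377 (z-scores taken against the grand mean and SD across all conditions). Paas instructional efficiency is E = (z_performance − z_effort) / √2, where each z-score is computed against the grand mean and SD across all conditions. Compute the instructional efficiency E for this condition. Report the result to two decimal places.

-0.15

z_P − z_E = 0.169 − 0.377 = -0.2080.
E = -0.2080 / √2 = -0.2080 / 1.41421 = -0.1471 ≈ -0.15.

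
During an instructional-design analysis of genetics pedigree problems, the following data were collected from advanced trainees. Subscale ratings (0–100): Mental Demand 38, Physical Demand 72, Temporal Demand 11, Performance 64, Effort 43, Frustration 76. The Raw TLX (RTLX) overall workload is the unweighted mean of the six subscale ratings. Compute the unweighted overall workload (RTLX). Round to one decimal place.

Sum of ratings = 38 + 72 + 11 + 64 + 43 + 76 = 304.
RTLX = 304 / 6 = 50.6667 ≈ 50.7.

50.7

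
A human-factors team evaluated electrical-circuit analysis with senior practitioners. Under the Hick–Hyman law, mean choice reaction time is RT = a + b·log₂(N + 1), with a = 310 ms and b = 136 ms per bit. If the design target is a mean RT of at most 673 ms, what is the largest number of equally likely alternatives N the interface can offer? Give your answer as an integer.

5

Set 310 + 136·log₂(N + 1) ≤ 673.
log₂(N + 1) ≤ (673 − 310) / 136 = 2.6691.
N + 1 ≤ 2^2.6691 = 6.3603.
N ≤ 5.3603, so the largest integer N is 5.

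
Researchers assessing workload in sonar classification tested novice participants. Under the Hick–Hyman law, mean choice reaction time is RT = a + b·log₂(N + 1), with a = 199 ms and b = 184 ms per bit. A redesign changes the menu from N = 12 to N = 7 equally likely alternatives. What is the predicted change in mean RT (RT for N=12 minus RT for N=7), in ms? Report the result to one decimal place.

RT(12) = 199 + 184·log₂(13) = 199 + 184·3.7004 = 879.8736 ms.
RT(7) = 199 + 184·log₂(8) = 199 + 184·3.0000 = 751.0000 ms.
Difference = 879.8736 − 751.0000 = 128.8736 ≈ 128.9 ms.

128.9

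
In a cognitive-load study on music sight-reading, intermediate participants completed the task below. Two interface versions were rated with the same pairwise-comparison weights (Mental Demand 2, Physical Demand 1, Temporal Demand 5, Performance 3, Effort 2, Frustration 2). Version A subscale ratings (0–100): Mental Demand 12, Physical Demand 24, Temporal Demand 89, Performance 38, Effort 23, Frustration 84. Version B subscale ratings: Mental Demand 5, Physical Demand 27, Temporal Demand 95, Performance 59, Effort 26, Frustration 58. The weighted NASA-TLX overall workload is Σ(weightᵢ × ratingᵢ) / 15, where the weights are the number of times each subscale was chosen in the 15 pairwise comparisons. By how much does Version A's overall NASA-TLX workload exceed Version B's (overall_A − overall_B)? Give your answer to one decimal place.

-2.4

Version A weighted sum = 2·12 + 1·24 + 5·89 + 3·38 + 2·23 + 2·84 = 24 + 24 + 445 + 114 + 46 + 168 = 821; overall_A = 821/15 = 54.7333.
Version B weighted sum = 2·5 + 1·27 + 5·95 + 3·59 + 2·26 + 2·58 = 10 + 27 + 475 + 177 + 52 + 116 = 857; overall_B = 857/15 = 57.1333.
Difference = 54.7333 − 57.1333 = -2.4000 ≈ -2.4.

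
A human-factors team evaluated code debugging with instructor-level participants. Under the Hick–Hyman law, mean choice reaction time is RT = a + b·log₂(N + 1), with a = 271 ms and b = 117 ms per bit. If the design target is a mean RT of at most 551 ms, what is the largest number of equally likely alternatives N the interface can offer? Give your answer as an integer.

Set 271 + 117·log₂(N + 1) ≤ 551.
log₂(N + 1) ≤ (551 − 271) / 117 = 2.3932.
N + 1 ≤ 2^2.3932 = 5.2532.
N ≤ 4.2532, so the largest integer N is 4.

4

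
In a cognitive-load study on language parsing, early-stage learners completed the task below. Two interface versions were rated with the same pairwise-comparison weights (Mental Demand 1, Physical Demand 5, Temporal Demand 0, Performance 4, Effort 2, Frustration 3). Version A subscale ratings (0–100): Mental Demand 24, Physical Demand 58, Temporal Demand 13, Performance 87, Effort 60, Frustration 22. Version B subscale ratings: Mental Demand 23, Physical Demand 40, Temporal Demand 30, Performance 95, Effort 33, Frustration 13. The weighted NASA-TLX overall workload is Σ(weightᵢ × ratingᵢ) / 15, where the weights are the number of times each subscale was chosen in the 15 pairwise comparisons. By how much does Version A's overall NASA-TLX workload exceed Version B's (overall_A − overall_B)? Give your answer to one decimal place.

9.3

Version A weighted sum = 1·24 + 5·58 + 0·13 + 4·87 + 2·60 + 3·22 = 24 + 290 + 0 + 348 + 120 + 66 = 848; overall_A = 848/15 = 56.5333.
Version B weighted sum = 1·23 + 5·40 + 0·30 + 4·95 + 2·33 + 3·13 = 23 + 200 + 0 + 380 + 66 + 39 = 708; overall_B = 708/15 = 47.2000.
Difference = 56.5333 − 47.2000 = 9.3333 ≈ 9.3.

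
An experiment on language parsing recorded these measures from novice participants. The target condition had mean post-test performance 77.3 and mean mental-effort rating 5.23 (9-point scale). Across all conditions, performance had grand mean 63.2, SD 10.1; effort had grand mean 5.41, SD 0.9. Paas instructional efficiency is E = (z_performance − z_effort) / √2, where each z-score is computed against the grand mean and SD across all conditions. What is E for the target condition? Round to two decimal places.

1.13

z_performance = (77.3 − 63.2) / 10.1 = 14.1000 / 10.1 = 1.3960.
z_effort = (5.23 − 5.41) / 0.9 = -0.1800 / 0.9 = -0.2000.
z_P − z_E = 1.3960 − (-0.2000) = 1.5960.
E = 1.5960 / √2 = 1.5960 / 1.41421 = 1.1285 ≈ 1.13.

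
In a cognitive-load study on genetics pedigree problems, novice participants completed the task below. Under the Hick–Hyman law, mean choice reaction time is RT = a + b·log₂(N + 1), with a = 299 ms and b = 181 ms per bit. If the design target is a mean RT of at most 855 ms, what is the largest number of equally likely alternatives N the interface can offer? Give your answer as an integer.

Set 299 + 181·log₂(N + 1) ≤ 855.
log₂(N + 1) ≤ (855 − 299) / 181 = 3.0718.
N + 1 ≤ 2^3.0718 = 8.4082.
N ≤ 7.4082, so the largest integer N is 7.

7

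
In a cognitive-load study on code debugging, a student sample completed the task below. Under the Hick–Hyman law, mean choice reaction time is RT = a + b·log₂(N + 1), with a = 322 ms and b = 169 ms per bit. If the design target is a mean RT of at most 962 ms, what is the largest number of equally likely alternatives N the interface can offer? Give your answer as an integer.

12

Set 322 + 169·log₂(N + 1) ≤ 962.
log₂(N + 1) ≤ (962 − 322) / 169 = 3.7870.
N + 1 ≤ 2^3.7870 = 13.8039.
N ≤ 12.8039, so the largest integer N is 12.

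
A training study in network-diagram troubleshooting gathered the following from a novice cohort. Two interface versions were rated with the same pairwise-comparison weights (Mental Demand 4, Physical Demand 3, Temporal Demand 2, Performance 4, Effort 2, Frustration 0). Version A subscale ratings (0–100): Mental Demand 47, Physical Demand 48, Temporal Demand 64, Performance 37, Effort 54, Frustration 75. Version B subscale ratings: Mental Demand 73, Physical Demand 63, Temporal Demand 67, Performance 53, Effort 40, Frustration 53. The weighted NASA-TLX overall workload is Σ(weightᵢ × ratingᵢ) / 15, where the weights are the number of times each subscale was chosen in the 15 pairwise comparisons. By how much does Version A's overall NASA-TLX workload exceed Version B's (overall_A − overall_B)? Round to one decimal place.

Version A weighted sum = 4·47 + 3·48 + 2·64 + 4·37 + 2·54 + 0·75 = 188 + 144 + 128 + 148 + 108 + 0 = 716; overall_A = 716/15 = 47.7333.
Version B weighted sum = 4·73 + 3·63 + 2·67 + 4·53 + 2·40 + 0·53 = 292 + 189 + 134 + 212 + 80 + 0 = 907; overall_B = 907/15 = 60.4667.
Difference = 47.7333 − 60.4667 = -12.7334 ≈ -12.7.

-12.7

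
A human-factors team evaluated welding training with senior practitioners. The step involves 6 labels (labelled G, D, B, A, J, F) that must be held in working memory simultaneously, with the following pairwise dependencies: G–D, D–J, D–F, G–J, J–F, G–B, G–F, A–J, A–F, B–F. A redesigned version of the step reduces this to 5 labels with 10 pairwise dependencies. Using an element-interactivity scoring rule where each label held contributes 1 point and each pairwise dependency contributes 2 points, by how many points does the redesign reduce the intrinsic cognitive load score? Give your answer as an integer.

Original: 6 × 1 + 10 × 2 = 6 + 20 = 26.
Redesigned: 5 × 1 + 10 × 2 = 5 + 20 = 25.
Reduction = 26 − 25 = 1.

1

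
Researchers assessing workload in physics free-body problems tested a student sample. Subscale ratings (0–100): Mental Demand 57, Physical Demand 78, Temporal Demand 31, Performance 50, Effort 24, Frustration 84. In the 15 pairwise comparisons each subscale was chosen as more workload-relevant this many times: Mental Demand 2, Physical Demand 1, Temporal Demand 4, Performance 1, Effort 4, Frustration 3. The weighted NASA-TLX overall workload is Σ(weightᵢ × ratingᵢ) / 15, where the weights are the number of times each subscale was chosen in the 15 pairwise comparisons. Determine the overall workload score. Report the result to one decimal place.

The tallies are the weights (they sum to 15).
Weighted sum = 2·57 + 1·78 + 4·31 + 1·50 + 4·24 + 3·84
            = 114 + 78 + 124 + 50 + 96 + 252 = 714.
Overall workload = 714 / 15 = 47.6000 ≈ 47.6.

47.6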